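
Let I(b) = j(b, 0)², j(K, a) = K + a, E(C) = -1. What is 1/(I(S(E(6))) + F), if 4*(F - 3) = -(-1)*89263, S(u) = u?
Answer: 4/89279 ≈ 4.4803e-5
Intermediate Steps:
I(b) = b² (I(b) = (b + 0)² = b²)
F = 89275/4 (F = 3 + (-(-1)*89263)/4 = 3 + (-1*(-89263))/4 = 3 + (¼)*89263 = 3 + 89263/4 = 89275/4 ≈ 22319.)
1/(I(S(E(6))) + F) = 1/((-1)² + 89275/4) = 1/(1 + 89275/4) = 1/(89279/4) = 4/89279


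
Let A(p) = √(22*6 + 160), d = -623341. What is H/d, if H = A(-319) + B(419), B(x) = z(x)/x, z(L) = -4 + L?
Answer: -415/261179879 - 2*√73/623341 ≈ -2.9003e-5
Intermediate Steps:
A(p) = 2*√73 (A(p) = √(132 + 160) = √292 = 2*√73)
B(x) = (-4 + x)/x
H = 415/419 + 2*√73 (H = 2*√73 + (-4 + 419)/419 = 2*√73 + (1/419)*415 = 2*√73 + 415/419 = 415/419 + 2*√73 ≈ 18.078)
H/d = (415/419 + 2*√73)/(-623341) = (415/419 + 2*√73)*(-1/623341) = -415/261179879 - 2*√73/623341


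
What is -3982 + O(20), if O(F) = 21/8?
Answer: -31835/8 ≈ -3979.4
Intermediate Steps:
O(F) = 21/8 (O(F) = 21*(⅛) = 21/8)
-3982 + O(20) = -3982 + 21/8 = -31835/8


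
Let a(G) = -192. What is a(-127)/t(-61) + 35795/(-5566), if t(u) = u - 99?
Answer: -145579/27830 ≈ -5.2310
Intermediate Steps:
t(u) = -99 + u
a(-127)/t(-61) + 35795/(-5566) = -192/(-99 - 61) + 35795/(-5566) = -192/(-160) + 35795*(-1/5566) = -192*(-1/160) - 35795/5566 = 6/5 - 35795/5566 = -145579/27830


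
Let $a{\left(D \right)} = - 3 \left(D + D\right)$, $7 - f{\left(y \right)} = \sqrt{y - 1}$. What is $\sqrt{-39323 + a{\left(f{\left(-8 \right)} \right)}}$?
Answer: $\sqrt{-39365 + 18 i} \approx 0.0454 + 198.41 i$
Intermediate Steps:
$f{\left(y \right)} = 7 - \sqrt{-1 + y}$ ($f{\left(y \right)} = 7 - \sqrt{y - 1} = 7 - \sqrt{-1 + y}$)
$a{\left(D \right)} = - 6 D$ ($a{\left(D \right)} = - 3 \cdot 2 D = - 6 D$)
$\sqrt{-39323 + a{\left(f{\left(-8 \right)} \right)}} = \sqrt{-39323 - 6 \left(7 - \sqrt{-1 - 8}\right)} = \sqrt{-39323 - 6 \left(7 - \sqrt{-9}\right)} = \sqrt{-39323 - 6 \left(7 - 3 i\right)} = \sqrt{-39323 - \left(42 - 18 i\right)} = \sqrt{-39365 + 18 i}$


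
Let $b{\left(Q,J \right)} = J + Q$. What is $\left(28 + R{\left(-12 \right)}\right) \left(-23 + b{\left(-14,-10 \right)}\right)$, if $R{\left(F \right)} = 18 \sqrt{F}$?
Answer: $-1316 - 1692 i \sqrt{3} \approx -1316.0 - 2930.6 i$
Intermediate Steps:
$\left(28 + R{\left(-12 \right)}\right) \left(-23 + b{\left(-14,-10 \right)}\right) = \left(28 + 18 \sqrt{-12}\right) \left(-23 - 24\right) = \left(28 + 18 \cdot 2 i \sqrt{3}\right) \left(-23 - 24\right) = \left(28 + 36 i \sqrt{3}\right) \left(-47\right) = -1316 - 1692 i \sqrt{3}$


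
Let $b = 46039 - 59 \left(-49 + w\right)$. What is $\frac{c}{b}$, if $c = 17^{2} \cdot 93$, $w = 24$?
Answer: $\frac{8959}{15838} \approx 0.56567$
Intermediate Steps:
$c = 26877$ ($c = 289 \cdot 93 = 26877$)
$b = 47514$ ($b = 46039 - 59 \left(-49 + 24\right) = 46039 - 59 \left(-25\right) = 46039 - -1475 = 46039 + 1475 = 47514$)
$\frac{c}{b} = \frac{26877}{47514} = 26877 \cdot \frac{1}{47514} = \frac{8959}{15838}$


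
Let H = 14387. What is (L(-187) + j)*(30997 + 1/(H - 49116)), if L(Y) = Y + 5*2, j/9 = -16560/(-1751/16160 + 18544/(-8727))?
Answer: 22566683793546993056292/10937968598393 ≈ 2.0632e+9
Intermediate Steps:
j = 21018860812800/314952017 (j = 9*(-16560/(-1751/16160 + 18544/(-8727))) = 9*(-16560/(-1751*1/16160 + 18544*(-1/8727))) = 9*(-16560/(-1751/16160 - 18544/8727)) = 9*(-16560/(-314952017/141028320)) = 9*(-16560*(-141028320/314952017)) = 9*(2335428979200/314952017) = 21018860812800/314952017 ≈ 66737.)
L(Y) = 10 + Y (L(Y) = Y + 10 = 10 + Y)
(L(-187) + j)*(30997 + 1/(H - 49116)) = ((10 - 187) + 21018860812800/314952017)*(30997 + 1/(14387 - 49116)) = (-177 + 21018860812800/314952017)*(30997 + 1/(-34729)) = 20963114305791*(30997 - 1/34729)/314952017 = (20963114305791/314952017)*(1076494812/34729) = 22566683793546993056292/10937968598393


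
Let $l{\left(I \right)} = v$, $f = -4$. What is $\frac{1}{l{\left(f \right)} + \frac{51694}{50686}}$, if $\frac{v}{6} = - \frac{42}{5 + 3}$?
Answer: $- \frac{50686}{1544915} \approx -0.032808$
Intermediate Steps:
$v = - \frac{63}{2}$ ($v = 6 \left(- \frac{42}{5 + 3}\right) = 6 \left(- \frac{42}{8}\right) = 6 \left(\left(-42\right) \frac{1}{8}\right) = 6 \left(- \frac{21}{4}\right) = - \frac{63}{2} \approx -31.5$)
$l{\left(I \right)} = - \frac{63}{2}$
$\frac{1}{l{\left(f \right)} + \frac{51694}{50686}} = \frac{1}{- \frac{63}{2} + \frac{51694}{50686}} = \frac{1}{- \frac{63}{2} + 51694 \cdot \frac{1}{50686}} = \frac{1}{- \frac{63}{2} + \frac{25847}{25343}} = \frac{1}{- \frac{1544915}{50686}} = - \frac{50686}{1544915}$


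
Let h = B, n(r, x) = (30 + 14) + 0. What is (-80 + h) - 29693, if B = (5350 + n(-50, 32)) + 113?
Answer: -24266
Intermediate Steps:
n(r, x) = 44 (n(r, x) = 44 + 0 = 44)
B = 5507 (B = (5350 + 44) + 113 = 5394 + 113 = 5507)
h = 5507
(-80 + h) - 29693 = (-80 + 5507) - 29693 = 5427 - 29693 = -24266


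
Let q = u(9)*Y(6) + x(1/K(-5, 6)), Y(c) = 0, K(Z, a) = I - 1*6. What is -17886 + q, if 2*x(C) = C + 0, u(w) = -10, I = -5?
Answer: -393493/22 ≈ -17886.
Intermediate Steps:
K(Z, a) = -11 (K(Z, a) = -5 - 1*6 = -5 - 6 = -11)
x(C) = C/2 (x(C) = (C + 0)/2 = C/2)
q = -1/22 (q = -10*0 + (½)/(-11) = 0 + (½)*(-1/11) = 0 - 1/22 = -1/22 ≈ -0.045455)
-17886 + q = -17886 - 1/22 = -393493/22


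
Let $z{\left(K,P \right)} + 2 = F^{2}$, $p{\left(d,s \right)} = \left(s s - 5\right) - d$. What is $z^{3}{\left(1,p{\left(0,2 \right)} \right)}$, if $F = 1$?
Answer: $-1$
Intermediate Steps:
$p{\left(d,s \right)} = -5 + s^{2} - d$ ($p{\left(d,s \right)} = \left(s^{2} - 5\right) - d = \left(-5 + s^{2}\right) - d = -5 + s^{2} - d$)
$z{\left(K,P \right)} = -1$ ($z{\left(K,P \right)} = -2 + 1^{2} = -2 + 1 = -1$)
$z^{3}{\left(1,p{\left(0,2 \right)} \right)} = \left(-1\right)^{3} = -1$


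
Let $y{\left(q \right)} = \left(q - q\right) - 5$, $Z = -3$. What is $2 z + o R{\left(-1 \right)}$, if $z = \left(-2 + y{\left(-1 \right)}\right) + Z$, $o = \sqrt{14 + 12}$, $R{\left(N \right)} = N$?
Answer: $-20 - \sqrt{26} \approx -25.099$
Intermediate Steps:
$o = \sqrt{26} \approx 5.099$
$y{\left(q \right)} = -5$ ($y{\left(q \right)} = 0 - 5 = -5$)
$z = -10$ ($z = \left(-2 - 5\right) - 3 = -7 - 3 = -10$)
$2 z + o R{\left(-1 \right)} = 2 \left(-10\right) + \sqrt{26} \left(-1\right) = -20 - \sqrt{26}$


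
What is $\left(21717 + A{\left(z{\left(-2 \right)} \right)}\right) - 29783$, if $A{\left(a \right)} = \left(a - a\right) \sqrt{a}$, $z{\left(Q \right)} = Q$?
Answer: $-8066$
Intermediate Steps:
$A{\left(a \right)} = 0$ ($A{\left(a \right)} = 0 \sqrt{a} = 0$)
$\left(21717 + A{\left(z{\left(-2 \right)} \right)}\right) - 29783 = \left(21717 + 0\right) - 29783 = 21717 - 29783 = -8066$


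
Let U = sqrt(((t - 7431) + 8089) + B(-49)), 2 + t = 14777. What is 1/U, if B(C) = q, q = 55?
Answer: sqrt(2)/176 ≈ 0.0080353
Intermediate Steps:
B(C) = 55
t = 14775 (t = -2 + 14777 = 14775)
U = 88*sqrt(2) (U = sqrt(((14775 - 7431) + 8089) + 55) = sqrt((7344 + 8089) + 55) = sqrt(15433 + 55) = sqrt(15488) = 88*sqrt(2) ≈ 124.45)
1/U = 1/(88*sqrt(2)) = sqrt(2)/176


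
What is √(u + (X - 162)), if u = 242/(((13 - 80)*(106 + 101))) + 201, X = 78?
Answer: √2500166171/4623 ≈ 10.816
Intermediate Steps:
u = 2787427/13869 (u = 242/((-67*207)) + 201 = 242/(-13869) + 201 = 242*(-1/13869) + 201 = -242/13869 + 201 = 2787427/13869 ≈ 200.98)
√(u + (X - 162)) = √(2787427/13869 + (78 - 162)) = √(2787427/13869 - 84) = √(1622431/13869) = √2500166171/4623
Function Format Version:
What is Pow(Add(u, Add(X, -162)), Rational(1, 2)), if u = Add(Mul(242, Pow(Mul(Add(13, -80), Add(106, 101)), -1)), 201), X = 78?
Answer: Mul(Rational(1, 4623), Pow(2500166171, Rational(1, 2))) ≈ 10.816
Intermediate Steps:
u = Rational(2787427, 13869) (u = Add(Mul(242, Pow(Mul(-67, 207), -1)), 201) = Add(Mul(242, Pow(-13869, -1)), 201) = Add(Mul(242, Rational(-1, 13869)), 201) = Add(Rational(-242, 13869), 201) = Rational(2787427, 13869) ≈ 200.98)
Pow(Add(u, Add(X, -162)), Rational(1, 2)) = Pow(Add(Rational(2787427, 13869), Add(78, -162)), Rational(1, 2)) = Pow(Add(Rational(2787427, 13869), -84), Rational(1, 2)) = Pow(Rational(1622431, 13869), Rational(1, 2)) = Mul(Rational(1, 4623), Pow(2500166171, Rational(1, 2)))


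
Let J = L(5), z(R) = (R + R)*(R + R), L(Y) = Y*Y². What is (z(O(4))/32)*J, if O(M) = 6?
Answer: 1125/2 ≈ 562.50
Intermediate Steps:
L(Y) = Y³
z(R) = 4*R² (z(R) = (2*R)*(2*R) = 4*R²)
J = 125 (J = 5³ = 125)
(z(O(4))/32)*J = ((4*6²)/32)*125 = ((4*36)*(1/32))*125 = (144*(1/32))*125 = (9/2)*125 = 1125/2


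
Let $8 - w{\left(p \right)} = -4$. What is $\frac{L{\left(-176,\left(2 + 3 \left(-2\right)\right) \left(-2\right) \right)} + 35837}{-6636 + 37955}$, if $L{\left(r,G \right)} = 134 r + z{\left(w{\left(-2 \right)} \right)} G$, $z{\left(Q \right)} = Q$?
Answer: $\frac{12349}{31319} \approx 0.3943$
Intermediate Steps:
$w{\left(p \right)} = 12$ ($w{\left(p \right)} = 8 - -4 = 8 + 4 = 12$)
$L{\left(r,G \right)} = 12 G + 134 r$ ($L{\left(r,G \right)} = 134 r + 12 G = 12 G + 134 r$)
$\frac{L{\left(-176,\left(2 + 3 \left(-2\right)\right) \left(-2\right) \right)} + 35837}{-6636 + 37955} = \frac{\left(12 \left(2 + 3 \left(-2\right)\right) \left(-2\right) + 134 \left(-176\right)\right) + 35837}{-6636 + 37955} = \frac{\left(12 \left(2 - 6\right) \left(-2\right) - 23584\right) + 35837}{31319} = \left(\left(12 \left(\left(-4\right) \left(-2\right)\right) - 23584\right) + 35837\right) \frac{1}{31319} = \left(\left(12 \cdot 8 - 23584\right) + 35837\right) \frac{1}{31319} = \left(\left(96 - 23584\right) + 35837\right) \frac{1}{31319} = \left(-23488 + 35837\right) \frac{1}{31319} = 12349 \cdot \frac{1}{31319} = \frac{12349}{31319}$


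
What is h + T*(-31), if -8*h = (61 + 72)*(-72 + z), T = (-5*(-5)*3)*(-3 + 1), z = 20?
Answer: 11029/2 ≈ 5514.5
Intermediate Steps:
T = -150 (T = (25*3)*(-2) = 75*(-2) = -150)
h = 1729/2 (h = -(61 + 72)*(-72 + 20)/8 = -133*(-52)/8 = -1/8*(-6916) = 1729/2 ≈ 864.50)
h + T*(-31) = 1729/2 - 150*(-31) = 1729/2 + 4650 = 11029/2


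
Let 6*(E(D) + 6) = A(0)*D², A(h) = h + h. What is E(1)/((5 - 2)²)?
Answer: -⅔ ≈ -0.66667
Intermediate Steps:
A(h) = 2*h
E(D) = -6 (E(D) = -6 + ((2*0)*D²)/6 = -6 + (0*D²)/6 = -6 + (⅙)*0 = -6 + 0 = -6)
E(1)/((5 - 2)²) = -6/(5 - 2)² = -6/(3²) = -6/9 = -6*⅑ = -⅔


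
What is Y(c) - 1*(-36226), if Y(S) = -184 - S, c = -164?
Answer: 36206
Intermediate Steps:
Y(c) - 1*(-36226) = (-184 - 1*(-164)) - 1*(-36226) = (-184 + 164) + 36226 = -20 + 36226 = 36206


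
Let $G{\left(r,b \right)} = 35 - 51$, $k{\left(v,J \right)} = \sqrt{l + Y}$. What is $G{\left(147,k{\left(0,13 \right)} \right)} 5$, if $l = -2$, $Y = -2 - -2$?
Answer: $-80$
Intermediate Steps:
$Y = 0$ ($Y = -2 + 2 = 0$)
$k{\left(v,J \right)} = i \sqrt{2}$ ($k{\left(v,J \right)} = \sqrt{-2 + 0} = \sqrt{-2} = i \sqrt{2}$)
$G{\left(r,b \right)} = -16$ ($G{\left(r,b \right)} = 35 - 51 = -16$)
$G{\left(147,k{\left(0,13 \right)} \right)} 5 = \left(-16\right) 5 = -80$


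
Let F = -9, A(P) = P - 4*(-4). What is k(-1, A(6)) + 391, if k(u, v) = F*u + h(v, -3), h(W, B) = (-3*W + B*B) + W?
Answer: 365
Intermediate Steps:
A(P) = 16 + P (A(P) = P + 16 = 16 + P)
h(W, B) = B² - 2*W (h(W, B) = (-3*W + B²) + W = (B² - 3*W) + W = B² - 2*W)
k(u, v) = 9 - 9*u - 2*v (k(u, v) = -9*u + ((-3)² - 2*v) = -9*u + (9 - 2*v) = 9 - 9*u - 2*v)
k(-1, A(6)) + 391 = (9 - 9*(-1) - 2*(16 + 6)) + 391 = (9 + 9 - 2*22) + 391 = (9 + 9 - 44) + 391 = -26 + 391 = 365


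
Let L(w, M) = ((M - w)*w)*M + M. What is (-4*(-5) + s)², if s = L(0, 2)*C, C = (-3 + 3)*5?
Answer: 400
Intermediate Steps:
C = 0 (C = 0*5 = 0)
L(w, M) = M + M*w*(M - w) (L(w, M) = (w*(M - w))*M + M = M*w*(M - w) + M = M + M*w*(M - w))
s = 0 (s = (2*(1 - 1*0² + 2*0))*0 = (2*(1 - 1*0 + 0))*0 = (2*(1 + 0 + 0))*0 = (2*1)*0 = 2*0 = 0)
(-4*(-5) + s)² = (-4*(-5) + 0)² = (20 + 0)² = 20² = 400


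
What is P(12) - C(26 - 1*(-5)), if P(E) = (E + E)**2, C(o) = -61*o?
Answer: 2467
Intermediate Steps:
P(E) = 4*E**2 (P(E) = (2*E)**2 = 4*E**2)
P(12) - C(26 - 1*(-5)) = 4*12**2 - (-61)*(26 - 1*(-5)) = 4*144 - (-61)*(26 + 5) = 576 - (-61)*31 = 576 - 1*(-1891) = 576 + 1891 = 2467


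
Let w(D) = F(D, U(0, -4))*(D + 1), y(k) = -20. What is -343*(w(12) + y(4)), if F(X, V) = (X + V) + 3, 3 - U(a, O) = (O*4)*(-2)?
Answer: 69286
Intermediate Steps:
U(a, O) = 3 + 8*O (U(a, O) = 3 - O*4*(-2) = 3 - 4*O*(-2) = 3 - (-8)*O = 3 + 8*O)
F(X, V) = 3 + V + X (F(X, V) = (V + X) + 3 = 3 + V + X)
w(D) = (1 + D)*(-26 + D) (w(D) = (3 + (3 + 8*(-4)) + D)*(D + 1) = (3 + (3 - 32) + D)*(1 + D) = (3 - 29 + D)*(1 + D) = (-26 + D)*(1 + D) = (1 + D)*(-26 + D))
-343*(w(12) + y(4)) = -343*((1 + 12)*(-26 + 12) - 20) = -343*(13*(-14) - 20) = -343*(-182 - 20) = -343*(-202) = 69286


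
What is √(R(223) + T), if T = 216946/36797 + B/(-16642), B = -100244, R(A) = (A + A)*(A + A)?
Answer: 2*√4662422419351017561626/306187837 ≈ 446.01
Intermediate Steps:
R(A) = 4*A² (R(A) = (2*A)*(2*A) = 4*A²)
T = 3649546900/306187837 (T = 216946/36797 - 100244/(-16642) = 216946*(1/36797) - 100244*(-1/16642) = 216946/36797 + 50122/8321 = 3649546900/306187837 ≈ 11.919)
√(R(223) + T) = √(4*223² + 3649546900/306187837) = √(4*49729 + 3649546900/306187837) = √(198916 + 3649546900/306187837) = √(60909309331592/306187837) = 2*√4662422419351017561626/306187837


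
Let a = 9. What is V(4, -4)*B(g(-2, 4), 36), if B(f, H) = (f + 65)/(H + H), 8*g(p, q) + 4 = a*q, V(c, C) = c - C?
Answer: 23/3 ≈ 7.6667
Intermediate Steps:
g(p, q) = -½ + 9*q/8 (g(p, q) = -½ + (9*q)/8 = -½ + 9*q/8)
B(f, H) = (65 + f)/(2*H) (B(f, H) = (65 + f)/((2*H)) = (65 + f)*(1/(2*H)) = (65 + f)/(2*H))
V(4, -4)*B(g(-2, 4), 36) = (4 - 1*(-4))*((½)*(65 + (-½ + (9/8)*4))/36) = (4 + 4)*((½)*(1/36)*(65 + (-½ + 9/2))) = 8*((½)*(1/36)*(65 + 4)) = 8*((½)*(1/36)*69) = 8*(23/24) = 23/3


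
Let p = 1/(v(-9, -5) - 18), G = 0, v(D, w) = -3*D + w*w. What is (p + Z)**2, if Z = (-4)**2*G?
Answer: 1/1156 ≈ 0.00086505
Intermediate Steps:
v(D, w) = w**2 - 3*D (v(D, w) = -3*D + w**2 = w**2 - 3*D)
Z = 0 (Z = (-4)**2*0 = 16*0 = 0)
p = 1/34 (p = 1/(((-5)**2 - 3*(-9)) - 18) = 1/((25 + 27) - 18) = 1/(52 - 18) = 1/34 ≈ 0.029412)
(p + Z)**2 = (1/34 + 0)**2 = (1/34)**2 = 1/1156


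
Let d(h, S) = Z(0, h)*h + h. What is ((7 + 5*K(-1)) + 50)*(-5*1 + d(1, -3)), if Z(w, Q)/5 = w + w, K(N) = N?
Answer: -208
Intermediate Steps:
Z(w, Q) = 10*w (Z(w, Q) = 5*(w + w) = 5*(2*w) = 10*w)
d(h, S) = h (d(h, S) = (10*0)*h + h = 0*h + h = 0 + h = h)
((7 + 5*K(-1)) + 50)*(-5*1 + d(1, -3)) = ((7 + 5*(-1)) + 50)*(-5*1 + 1) = ((7 - 5) + 50)*(-5 + 1) = (2 + 50)*(-4) = 52*(-4) = -208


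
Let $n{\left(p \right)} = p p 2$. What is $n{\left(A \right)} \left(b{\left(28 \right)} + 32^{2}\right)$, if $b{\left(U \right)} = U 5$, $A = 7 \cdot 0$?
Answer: $0$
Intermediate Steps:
$A = 0$
$b{\left(U \right)} = 5 U$
$n{\left(p \right)} = 2 p^{2}$ ($n{\left(p \right)} = p^{2} \cdot 2 = 2 p^{2}$)
$n{\left(A \right)} \left(b{\left(28 \right)} + 32^{2}\right) = 2 \cdot 0^{2} \left(5 \cdot 28 + 32^{2}\right) = 2 \cdot 0 \left(140 + 1024\right) = 0 \cdot 1164 = 0$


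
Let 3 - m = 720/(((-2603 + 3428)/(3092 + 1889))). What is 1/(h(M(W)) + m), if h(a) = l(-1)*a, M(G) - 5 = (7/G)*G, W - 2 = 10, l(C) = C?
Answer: -55/239583 ≈ -0.00022957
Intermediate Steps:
W = 12 (W = 2 + 10 = 12)
M(G) = 12 (M(G) = 5 + (7/G)*G = 5 + 7 = 12)
h(a) = -a
m = -238923/55 (m = 3 - 720/((-2603 + 3428)/(3092 + 1889)) = 3 - 720/(825/4981) = 3 - 720/(825*(1/4981)) = 3 - 720/825/4981 = 3 - 720*4981/825 = 3 - 1*239088/55 = 3 - 239088/55 = -238923/55 ≈ -4344.1)
1/(h(M(W)) + m) = 1/(-1*12 - 238923/55) = 1/(-12 - 238923/55) = 1/(-239583/55) = -55/239583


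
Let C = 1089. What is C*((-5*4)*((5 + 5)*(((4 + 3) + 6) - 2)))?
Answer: -2395800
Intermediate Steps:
C*((-5*4)*((5 + 5)*(((4 + 3) + 6) - 2))) = 1089*((-5*4)*((5 + 5)*(((4 + 3) + 6) - 2))) = 1089*(-200*((7 + 6) - 2)) = 1089*(-200*(13 - 2)) = 1089*(-200*11) = 1089*(-20*110) = 1089*(-2200) = -2395800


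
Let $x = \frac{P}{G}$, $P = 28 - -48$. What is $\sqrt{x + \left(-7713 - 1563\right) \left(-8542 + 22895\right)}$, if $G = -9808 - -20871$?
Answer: $\frac{2 i \sqrt{4073702018696986}}{11063} \approx 11539.0 i$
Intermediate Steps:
$G = 11063$ ($G = -9808 + 20871 = 11063$)
$P = 76$ ($P = 28 + 48 = 76$)
$x = \frac{76}{11063} \approx 0.0068697$
$\sqrt{x + \left(-7713 - 1563\right) \left(-8542 + 22895\right)} = \sqrt{\frac{76}{11063} + \left(-7713 - 1563\right) \left(-8542 + 22895\right)} = \sqrt{\frac{76}{11063} - 133138428} = \sqrt{- \frac{1472910428888}{11063}} = \frac{2 i \sqrt{4073702018696986}}{11063}$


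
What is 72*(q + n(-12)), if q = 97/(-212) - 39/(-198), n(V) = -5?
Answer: -220818/583 ≈ -378.76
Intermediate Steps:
q = -1823/6996 (q = 97*(-1/212) - 39*(-1/198) = -97/212 + 13/66 = -1823/6996 ≈ -0.26058)
72*(q + n(-12)) = 72*(-1823/6996 - 5) = 72*(-36803/6996) = -220818/583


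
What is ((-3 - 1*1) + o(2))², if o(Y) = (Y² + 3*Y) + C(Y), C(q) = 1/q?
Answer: 169/4 ≈ 42.250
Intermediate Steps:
o(Y) = 1/Y + Y² + 3*Y (o(Y) = (Y² + 3*Y) + 1/Y = 1/Y + Y² + 3*Y)
((-3 - 1*1) + o(2))² = ((-3 - 1*1) + (1 + 2²*(3 + 2))/2)² = ((-3 - 1) + (1 + 4*5)/2)² = (-4 + (1 + 20)/2)² = (-4 + (½)*21)² = (-4 + 21/2)² = (13/2)² = 169/4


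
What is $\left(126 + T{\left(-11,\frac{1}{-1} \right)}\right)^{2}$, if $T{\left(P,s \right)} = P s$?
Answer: $18769$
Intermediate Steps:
$\left(126 + T{\left(-11,\frac{1}{-1} \right)}\right)^{2} = \left(126 - \frac{11}{-1}\right)^{2} = \left(126 - -11\right)^{2} = \left(126 + 11\right)^{2} = 137^{2} = 18769$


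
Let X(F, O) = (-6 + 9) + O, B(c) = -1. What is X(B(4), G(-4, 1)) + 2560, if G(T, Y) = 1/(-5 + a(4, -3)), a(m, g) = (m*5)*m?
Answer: 192226/75 ≈ 2563.0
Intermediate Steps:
a(m, g) = 5*m² (a(m, g) = (5*m)*m = 5*m²)
G(T, Y) = 1/75 (G(T, Y) = 1/(-5 + 5*4²) = 1/(-5 + 5*16) = 1/(-5 + 80) = 1/75)
X(F, O) = 3 + O
X(B(4), G(-4, 1)) + 2560 = (3 + 1/75) + 2560 = 226/75 + 2560 = 192226/75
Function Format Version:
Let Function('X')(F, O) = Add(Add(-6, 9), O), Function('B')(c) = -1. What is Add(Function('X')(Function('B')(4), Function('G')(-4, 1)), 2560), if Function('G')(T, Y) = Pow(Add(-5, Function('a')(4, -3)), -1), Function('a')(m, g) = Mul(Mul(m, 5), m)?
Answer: Rational(192226, 75) ≈ 2563.0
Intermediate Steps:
Function('a')(m, g) = Mul(5, Pow(m, 2)) (Function('a')(m, g) = Mul(Mul(5, m), m) = Mul(5, Pow(m, 2)))
Function('G')(T, Y) = Rational(1, 75) (Function('G')(T, Y) = Pow(Add(-5, Mul(5, Pow(4, 2))), -1) = Pow(Add(-5, Mul(5, 16)), -1) = Pow(Add(-5, 80), -1) = Pow(75, -1) = Rational(1, 75))
Function('X')(F, O) = Add(3, O)
Add(Function('X')(Function('B')(4), Function('G')(-4, 1)), 2560) = Add(Add(3, Rational(1, 75)), 2560) = Add(Rational(226, 75), 2560) = Rational(192226, 75)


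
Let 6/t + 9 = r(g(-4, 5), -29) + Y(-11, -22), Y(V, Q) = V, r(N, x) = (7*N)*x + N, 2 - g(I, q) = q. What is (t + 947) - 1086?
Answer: -40724/293 ≈ -138.99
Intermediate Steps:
g(I, q) = 2 - q
r(N, x) = N + 7*N*x (r(N, x) = 7*N*x + N = N + 7*N*x)
t = 3/293 (t = 6/(-9 + ((2 - 1*5)*(1 + 7*(-29)) - 11)) = 6/(-9 + ((2 - 5)*(1 - 203) - 11)) = 6/(-9 + (-3*(-202) - 11)) = 6/(-9 + (606 - 11)) = 6/(-9 + 595) = 6/586 = 6*(1/586) = 3/293 ≈ 0.010239)
(t + 947) - 1086 = (3/293 + 947) - 1086 = 277474/293 - 1086 = -40724/293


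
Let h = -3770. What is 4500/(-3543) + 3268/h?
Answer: -4757254/2226185 ≈ -2.1370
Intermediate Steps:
4500/(-3543) + 3268/h = 4500/(-3543) + 3268/(-3770) = 4500*(-1/3543) + 3268*(-1/3770) = -1500/1181 - 1634/1885 = -4757254/2226185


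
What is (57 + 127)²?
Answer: 33856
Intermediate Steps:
(57 + 127)² = 184² = 33856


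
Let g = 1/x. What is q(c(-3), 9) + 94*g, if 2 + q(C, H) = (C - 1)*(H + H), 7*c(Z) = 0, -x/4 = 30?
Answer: -1247/60 ≈ -20.783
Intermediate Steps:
x = -120 (x = -4*30 = -120)
g = -1/120 (g = 1/(-120) = -1/120 ≈ -0.0083333)
c(Z) = 0 (c(Z) = (1/7)*0 = 0)
q(C, H) = -2 + 2*H*(-1 + C) (q(C, H) = -2 + (C - 1)*(H + H) = -2 + (-1 + C)*(2*H) = -2 + 2*H*(-1 + C))
q(c(-3), 9) + 94*g = (-2 - 2*9 + 2*0*9) + 94*(-1/120) = (-2 - 18 + 0) - 47/60 = -20 - 47/60 = -1247/60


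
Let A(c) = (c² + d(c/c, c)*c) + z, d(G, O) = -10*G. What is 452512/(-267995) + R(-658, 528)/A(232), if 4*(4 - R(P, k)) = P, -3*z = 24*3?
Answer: -715389557/424504080 ≈ -1.6852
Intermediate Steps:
z = -24 (z = -8*3 = -⅓*72 = -24)
R(P, k) = 4 - P/4
A(c) = -24 + c² - 10*c (A(c) = (c² + (-10*c/c)*c) - 24 = (c² + (-10*1)*c) - 24 = (c² - 10*c) - 24 = -24 + c² - 10*c)
452512/(-267995) + R(-658, 528)/A(232) = 452512/(-267995) + (4 - ¼*(-658))/(-24 + 232² - 10*232) = 452512*(-1/267995) + (4 + 329/2)/(-24 + 53824 - 2320) = -452512/267995 + (337/2)/51480 = -452512/267995 + (337/2)*(1/51480) = -452512/267995 + 337/102960 = -715389557/424504080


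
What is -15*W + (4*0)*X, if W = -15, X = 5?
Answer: 225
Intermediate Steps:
-15*W + (4*0)*X = -15*(-15) + (4*0)*5 = 225 + 0*5 = 225 + 0 = 225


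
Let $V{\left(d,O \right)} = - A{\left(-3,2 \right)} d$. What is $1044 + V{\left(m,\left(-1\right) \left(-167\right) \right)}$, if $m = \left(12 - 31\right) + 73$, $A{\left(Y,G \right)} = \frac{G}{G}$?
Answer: $990$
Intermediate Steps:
$A{\left(Y,G \right)} = 1$
$m = 54$ ($m = -19 + 73 = 54$)
$V{\left(d,O \right)} = - d$ ($V{\left(d,O \right)} = \left(-1\right) 1 d = - d$)
$1044 + V{\left(m,\left(-1\right) \left(-167\right) \right)} = 1044 - 54 = 990$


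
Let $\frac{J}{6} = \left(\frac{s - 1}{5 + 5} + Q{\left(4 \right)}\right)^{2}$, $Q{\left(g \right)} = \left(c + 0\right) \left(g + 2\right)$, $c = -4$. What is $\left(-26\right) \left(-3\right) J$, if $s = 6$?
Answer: $258453$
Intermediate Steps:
$Q{\left(g \right)} = -8 - 4 g$ ($Q{\left(g \right)} = \left(-4 + 0\right) \left(g + 2\right) = - 4 \left(2 + g\right) = -8 - 4 g$)
$J = \frac{6627}{2}$ ($J = 6 \left(\frac{6 - 1}{5 + 5} - 24\right)^{2} = 6 \left(\frac{5}{10} - 24\right)^{2} = 6 \left(5 \cdot \frac{1}{10} - 24\right)^{2} = 6 \left(\frac{1}{2} - 24\right)^{2} = 6 \left(- \frac{47}{2}\right)^{2} = 6 \cdot \frac{2209}{4} = \frac{6627}{2} \approx 3313.5$)
$\left(-26\right) \left(-3\right) J = \left(-26\right) \left(-3\right) \frac{6627}{2} = 78 \cdot \frac{6627}{2} = 258453$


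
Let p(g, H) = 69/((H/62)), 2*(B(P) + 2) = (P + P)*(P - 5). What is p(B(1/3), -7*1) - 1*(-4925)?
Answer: 30197/7 ≈ 4313.9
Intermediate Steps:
B(P) = -2 + P*(-5 + P) (B(P) = -2 + ((P + P)*(P - 5))/2 = -2 + ((2*P)*(-5 + P))/2 = -2 + (2*P*(-5 + P))/2 = -2 + P*(-5 + P))
p(g, H) = 4278/H (p(g, H) = 69/((H*(1/62))) = 69/((H/62)) = 69*(62/H) = 4278/H)
p(B(1/3), -7*1) - 1*(-4925) = 4278/((-7*1)) - 1*(-4925) = 4278/(-7) + 4925 = 4278*(-⅐) + 4925 = -4278/7 + 4925 = 30197/7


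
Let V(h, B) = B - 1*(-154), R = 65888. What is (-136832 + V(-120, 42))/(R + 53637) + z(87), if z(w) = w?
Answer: 10262039/119525 ≈ 85.857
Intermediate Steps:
V(h, B) = 154 + B (V(h, B) = B + 154 = 154 + B)
(-136832 + V(-120, 42))/(R + 53637) + z(87) = (-136832 + (154 + 42))/(65888 + 53637) + 87 = (-136832 + 196)/119525 + 87 = -136636*1/119525 + 87 = -136636/119525 + 87 = 10262039/119525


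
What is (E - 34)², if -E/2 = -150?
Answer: 70756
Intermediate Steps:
E = 300 (E = -2*(-150) = 300)
(E - 34)² = (300 - 34)² = 266² = 70756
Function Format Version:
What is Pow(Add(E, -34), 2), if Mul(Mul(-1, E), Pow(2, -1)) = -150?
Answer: 70756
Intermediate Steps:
E = 300 (E = Mul(-2, -150) = 300)
Pow(Add(E, -34), 2) = Pow(Add(300, -34), 2) = Pow(266, 2) = 70756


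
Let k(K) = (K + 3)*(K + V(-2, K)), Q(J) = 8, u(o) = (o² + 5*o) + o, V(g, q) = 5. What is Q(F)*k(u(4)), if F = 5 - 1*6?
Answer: 15480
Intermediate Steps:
F = -1 (F = 5 - 6 = -1)
u(o) = o² + 6*o
k(K) = (3 + K)*(5 + K) (k(K) = (K + 3)*(K + 5) = (3 + K)*(5 + K))
Q(F)*k(u(4)) = 8*(15 + (4*(6 + 4))² + 8*(4*(6 + 4))) = 8*(15 + (4*10)² + 8*(4*10)) = 8*(15 + 40² + 8*40) = 8*(15 + 1600 + 320) = 8*1935 = 15480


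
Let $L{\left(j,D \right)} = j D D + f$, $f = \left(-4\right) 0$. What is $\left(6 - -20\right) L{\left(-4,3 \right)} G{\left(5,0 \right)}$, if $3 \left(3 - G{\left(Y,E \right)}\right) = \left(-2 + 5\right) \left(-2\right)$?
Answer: $-4680$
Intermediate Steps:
$G{\left(Y,E \right)} = 5$ ($G{\left(Y,E \right)} = 3 - \frac{\left(-2 + 5\right) \left(-2\right)}{3} = 3 - \frac{3 \left(-2\right)}{3} = 3 - -2 = 3 + 2 = 5$)
$f = 0$
$L{\left(j,D \right)} = j D^{2}$ ($L{\left(j,D \right)} = j D D + 0 = D j D + 0 = j D^{2} + 0 = j D^{2}$)
$\left(6 - -20\right) L{\left(-4,3 \right)} G{\left(5,0 \right)} = \left(6 - -20\right) \left(- 4 \cdot 3^{2}\right) 5 = \left(6 + 20\right) \left(\left(-4\right) 9\right) 5 = 26 \left(-36\right) 5 = \left(-936\right) 5 = -4680$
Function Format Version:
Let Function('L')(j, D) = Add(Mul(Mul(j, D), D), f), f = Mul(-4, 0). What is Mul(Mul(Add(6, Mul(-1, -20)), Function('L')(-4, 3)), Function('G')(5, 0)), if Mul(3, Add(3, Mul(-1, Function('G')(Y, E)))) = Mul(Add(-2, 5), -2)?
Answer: -4680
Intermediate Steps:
Function('G')(Y, E) = 5 (Function('G')(Y, E) = Add(3, Mul(Rational(-1, 3), Mul(Add(-2, 5), -2))) = Add(3, Mul(Rational(-1, 3), Mul(3, -2))) = Add(3, Mul(Rational(-1, 3), -6)) = Add(3, 2) = 5)
f = 0
Function('L')(j, D) = Mul(j, Pow(D, 2)) (Function('L')(j, D) = Add(Mul(Mul(j, D), D), 0) = Add(Mul(Mul(D, j), D), 0) = Add(Mul(j, Pow(D, 2)), 0) = Mul(j, Pow(D, 2)))
Mul(Mul(Add(6, Mul(-1, -20)), Function('L')(-4, 3)), Function('G')(5, 0)) = Mul(Mul(Add(6, Mul(-1, -20)), Mul(-4, Pow(3, 2))), 5) = Mul(Mul(Add(6, 20), Mul(-4, 9)), 5) = Mul(Mul(26, -36), 5) = Mul(-936, 5) = -4680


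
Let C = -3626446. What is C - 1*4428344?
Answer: -8054790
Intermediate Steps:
C - 1*4428344 = -3626446 - 1*4428344 = -3626446 - 4428344 = -8054790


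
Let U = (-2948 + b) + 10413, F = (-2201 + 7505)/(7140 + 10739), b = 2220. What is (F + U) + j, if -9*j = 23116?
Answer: 1145179807/160911 ≈ 7116.9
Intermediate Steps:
j = -23116/9 (j = -⅑*23116 = -23116/9 ≈ -2568.4)
F = 5304/17879 ≈ 0.29666
U = 9685 (U = (-2948 + 2220) + 10413 = -728 + 10413 = 9685)
(F + U) + j = (5304/17879 + 9685) - 23116/9 = 173163419/17879 - 23116/9 = 1145179807/160911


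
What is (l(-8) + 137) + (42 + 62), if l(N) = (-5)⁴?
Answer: 866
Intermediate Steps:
l(N) = 625
(l(-8) + 137) + (42 + 62) = (625 + 137) + (42 + 62) = 762 + 104 = 866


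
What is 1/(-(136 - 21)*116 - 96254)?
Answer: -1/109594 ≈ -9.1246e-6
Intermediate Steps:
1/(-(136 - 21)*116 - 96254) = 1/(-115*116 - 96254) = 1/(-1*13340 - 96254) = 1/(-13340 - 96254) = 1/(-109594) = -1/109594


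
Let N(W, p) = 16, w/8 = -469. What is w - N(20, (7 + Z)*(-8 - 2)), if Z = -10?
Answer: -3768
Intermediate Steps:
w = -3752 (w = 8*(-469) = -3752)
w - N(20, (7 + Z)*(-8 - 2)) = -3752 - 1*16 = -3752 - 16 = -3768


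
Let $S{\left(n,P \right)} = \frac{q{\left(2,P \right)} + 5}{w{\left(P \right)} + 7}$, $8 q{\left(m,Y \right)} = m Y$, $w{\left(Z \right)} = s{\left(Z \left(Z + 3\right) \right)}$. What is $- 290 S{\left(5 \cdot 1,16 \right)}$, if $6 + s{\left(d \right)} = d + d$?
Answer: $- \frac{30}{7} \approx -4.2857$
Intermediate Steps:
$s{\left(d \right)} = -6 + 2 d$ ($s{\left(d \right)} = -6 + \left(d + d\right) = -6 + 2 d$)
$w{\left(Z \right)} = -6 + 2 Z \left(3 + Z\right)$ ($w{\left(Z \right)} = -6 + 2 Z \left(Z + 3\right) = -6 + 2 Z \left(3 + Z\right)$)
$q{\left(m,Y \right)} = \frac{Y m}{8}$ ($q{\left(m,Y \right)} = \frac{m Y}{8} = \frac{Y m}{8}$)
$S{\left(n,P \right)} = \frac{5 + \frac{P}{4}}{1 + 2 P \left(3 + P\right)}$ ($S{\left(n,P \right)} = \frac{\frac{1}{8} P 2 + 5}{\left(-6 + 2 P \left(3 + P\right)\right) + 7} = \frac{\frac{P}{4} + 5}{1 + 2 P \left(3 + P\right)} = \frac{5 + \frac{P}{4}}{1 + 2 P \left(3 + P\right)}$)
$- 290 S{\left(5 \cdot 1,16 \right)} = - 290 \frac{20 + 16}{4 \left(1 + 2 \cdot 16 \left(3 + 16\right)\right)} = - 290 \cdot \frac{1}{4} \frac{1}{1 + 2 \cdot 16 \cdot 19} \cdot 36 = - 290 \cdot \frac{1}{4} \frac{1}{1 + 608} \cdot 36 = - 290 \cdot \frac{1}{4} \cdot \frac{1}{609} \cdot 36 = \left(-290\right) \frac{3}{203} = - \frac{30}{7}$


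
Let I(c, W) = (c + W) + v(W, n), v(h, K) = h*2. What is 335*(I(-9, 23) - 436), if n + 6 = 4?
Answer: -125960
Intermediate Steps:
n = -2 (n = -6 + 4 = -2)
v(h, K) = 2*h
I(c, W) = c + 3*W (I(c, W) = (c + W) + 2*W = (W + c) + 2*W = c + 3*W)
335*(I(-9, 23) - 436) = 335*((-9 + 3*23) - 436) = 335*((-9 + 69) - 436) = 335*(60 - 436) = 335*(-376) = -125960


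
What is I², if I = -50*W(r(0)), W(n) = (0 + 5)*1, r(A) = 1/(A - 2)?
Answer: 62500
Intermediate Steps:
r(A) = 1/(-2 + A)
W(n) = 5 (W(n) = 5*1 = 5)
I = -250 (I = -50*5 = -250)
I² = (-250)² = 62500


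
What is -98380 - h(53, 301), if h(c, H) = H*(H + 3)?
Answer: -189884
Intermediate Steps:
h(c, H) = H*(3 + H)
-98380 - h(53, 301) = -98380 - 301*(3 + 301) = -98380 - 301*304 = -98380 - 1*91504 = -98380 - 91504 = -189884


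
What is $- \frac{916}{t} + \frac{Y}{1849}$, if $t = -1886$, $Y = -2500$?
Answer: $- \frac{1510658}{1743607} \approx -0.8664$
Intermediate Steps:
$- \frac{916}{t} + \frac{Y}{1849} = - \frac{916}{-1886} - \frac{2500}{1849} = \left(-916\right) \left(- \frac{1}{1886}\right) - \frac{2500}{1849} = \frac{458}{943} - \frac{2500}{1849} = - \frac{1510658}{1743607}$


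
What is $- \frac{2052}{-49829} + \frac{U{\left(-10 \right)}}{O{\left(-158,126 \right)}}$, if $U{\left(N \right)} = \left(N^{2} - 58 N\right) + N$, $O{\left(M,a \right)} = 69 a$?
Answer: $\frac{25612759}{216606663} \approx 0.11825$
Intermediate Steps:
$U{\left(N \right)} = N^{2} - 57 N$
$- \frac{2052}{-49829} + \frac{U{\left(-10 \right)}}{O{\left(-158,126 \right)}} = - \frac{2052}{-49829} + \frac{\left(-10\right) \left(-57 - 10\right)}{69 \cdot 126} = \left(-2052\right) \left(- \frac{1}{49829}\right) + \frac{\left(-10\right) \left(-67\right)}{8694} = \frac{2052}{49829} + 670 \cdot \frac{1}{8694} = \frac{2052}{49829} + \frac{335}{4347} = \frac{25612759}{216606663}$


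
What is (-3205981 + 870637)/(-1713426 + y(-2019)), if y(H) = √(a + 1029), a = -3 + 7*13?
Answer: 4001439128544/2935828656359 + 2335344*√1117/2935828656359 ≈ 1.3630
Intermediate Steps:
a = 88 (a = -3 + 91 = 88)
y(H) = √1117 (y(H) = √(88 + 1029) = √1117)
(-3205981 + 870637)/(-1713426 + y(-2019)) = (-3205981 + 870637)/(-1713426 + √1117) = -2335344/(-1713426 + √1117)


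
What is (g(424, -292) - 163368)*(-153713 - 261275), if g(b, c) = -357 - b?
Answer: 68119865212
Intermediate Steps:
(g(424, -292) - 163368)*(-153713 - 261275) = ((-357 - 1*424) - 163368)*(-153713 - 261275) = ((-357 - 424) - 163368)*(-414988) = (-781 - 163368)*(-414988) = -164149*(-414988) = 68119865212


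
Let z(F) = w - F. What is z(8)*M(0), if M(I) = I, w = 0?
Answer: 0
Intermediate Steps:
z(F) = -F (z(F) = 0 - F = -F)
z(8)*M(0) = -1*8*0 = -8*0 = 0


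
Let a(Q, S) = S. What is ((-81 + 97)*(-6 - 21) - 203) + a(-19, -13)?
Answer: -648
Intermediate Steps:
((-81 + 97)*(-6 - 21) - 203) + a(-19, -13) = ((-81 + 97)*(-6 - 21) - 203) - 13 = (16*(-27) - 203) - 13 = (-432 - 203) - 13 = -635 - 13 = -648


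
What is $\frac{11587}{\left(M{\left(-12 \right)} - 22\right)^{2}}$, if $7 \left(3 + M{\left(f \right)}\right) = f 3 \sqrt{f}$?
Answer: $\frac{567763}{\left(175 + 72 i \sqrt{3}\right)^{2}} \approx 4.0134 - 11.622 i$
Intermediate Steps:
$M{\left(f \right)} = -3 + \frac{3 f^{\frac{3}{2}}}{7}$ ($M{\left(f \right)} = -3 + \frac{f 3 \sqrt{f}}{7} = -3 + \frac{3 f \sqrt{f}}{7} = -3 + \frac{3 f^{\frac{3}{2}}}{7}$)
$\frac{11587}{\left(M{\left(-12 \right)} - 22\right)^{2}} = \frac{11587}{\left(\left(-3 + \frac{3 \left(-12\right)^{\frac{3}{2}}}{7}\right) - 22\right)^{2}} = \frac{11587}{\left(\left(-3 + \frac{3 \left(- 24 i \sqrt{3}\right)}{7}\right) - 22\right)^{2}} = \frac{11587}{\left(\left(-3 - \frac{72 i \sqrt{3}}{7}\right) - 22\right)^{2}} = \frac{11587}{\left(-25 - \frac{72 i \sqrt{3}}{7}\right)^{2}}$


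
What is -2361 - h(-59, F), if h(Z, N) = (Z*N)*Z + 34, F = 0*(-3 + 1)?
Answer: -2395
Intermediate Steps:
F = 0 (F = 0*(-2) = 0)
h(Z, N) = 34 + N*Z² (h(Z, N) = (N*Z)*Z + 34 = N*Z² + 34 = 34 + N*Z²)
-2361 - h(-59, F) = -2361 - (34 + 0*(-59)²) = -2361 - (34 + 0*3481) = -2361 - (34 + 0) = -2361 - 1*34 = -2361 - 34 = -2395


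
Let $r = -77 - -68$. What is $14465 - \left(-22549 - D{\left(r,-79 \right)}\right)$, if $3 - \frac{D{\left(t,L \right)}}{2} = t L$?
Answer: $35598$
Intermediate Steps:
$r = -9$ ($r = -77 + 68 = -9$)
$D{\left(t,L \right)} = 6 - 2 L t$ ($D{\left(t,L \right)} = 6 - 2 t L = 6 - 2 L t$)
$14465 - \left(-22549 - D{\left(r,-79 \right)}\right) = 14465 - \left(-22549 - \left(6 - \left(-158\right) \left(-9\right)\right)\right) = 14465 - \left(-22549 - \left(6 - 1422\right)\right) = 14465 - \left(-22549 - -1416\right) = 14465 - \left(-22549 + 1416\right) = 14465 - -21133 = 14465 + 21133 = 35598$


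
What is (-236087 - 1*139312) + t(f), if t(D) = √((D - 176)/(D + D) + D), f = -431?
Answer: -375399 + I*√319728730/862 ≈ -3.754e+5 + 20.744*I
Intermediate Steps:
t(D) = √(D + (-176 + D)/(2*D)) (t(D) = √((-176 + D)/((2*D)) + D) = √((-176 + D)*(1/(2*D)) + D) = √((-176 + D)/(2*D) + D) = √(D + (-176 + D)/(2*D)))
(-236087 - 1*139312) + t(f) = (-236087 - 1*139312) + √(2 - 352/(-431) + 4*(-431))/2 = (-236087 - 139312) + √(2 - 352*(-1/431) - 1724)/2 = -375399 + √(2 + 352/431 - 1724)/2 = -375399 + √(-741830/431)/2 = -375399 + (I*√319728730/431)/2 = -375399 + I*√319728730/862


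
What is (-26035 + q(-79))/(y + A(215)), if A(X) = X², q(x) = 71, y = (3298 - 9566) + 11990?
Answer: -25964/51947 ≈ -0.49982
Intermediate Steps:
y = 5722 (y = -6268 + 11990 = 5722)
(-26035 + q(-79))/(y + A(215)) = (-26035 + 71)/(5722 + 215²) = -25964/(5722 + 46225) = -25964/51947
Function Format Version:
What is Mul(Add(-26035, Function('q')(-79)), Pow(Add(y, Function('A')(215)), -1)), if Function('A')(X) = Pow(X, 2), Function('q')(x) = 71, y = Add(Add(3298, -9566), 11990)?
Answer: Rational(-25964, 51947) ≈ -0.49982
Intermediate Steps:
y = 5722 (y = Add(-6268, 11990) = 5722)
Mul(Add(-26035, Function('q')(-79)), Pow(Add(y, Function('A')(215)), -1)) = Mul(Add(-26035, 71), Pow(Add(5722, Pow(215, 2)), -1)) = Mul(-25964, Pow(Add(5722, 46225), -1)) = Mul(-25964, Pow(51947, -1)) = Mul(-25964, Rational(1, 51947)) = Rational(-25964, 51947)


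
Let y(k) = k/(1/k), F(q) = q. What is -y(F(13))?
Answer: -169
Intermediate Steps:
y(k) = k² (y(k) = k*k = k²)
-y(F(13)) = -1*13² = -1*169 = -169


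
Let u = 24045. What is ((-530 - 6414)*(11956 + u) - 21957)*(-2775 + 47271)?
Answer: -11124574042896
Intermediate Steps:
((-530 - 6414)*(11956 + u) - 21957)*(-2775 + 47271) = ((-530 - 6414)*(11956 + 24045) - 21957)*(-2775 + 47271) = (-6944*36001 - 21957)*44496 = (-249990944 - 21957)*44496 = -250012901*44496 = -11124574042896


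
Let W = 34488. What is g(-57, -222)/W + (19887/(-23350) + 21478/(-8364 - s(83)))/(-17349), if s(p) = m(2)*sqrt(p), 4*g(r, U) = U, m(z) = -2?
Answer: -38338320455085481/27148936905566854800 + 10739*sqrt(83)/303417372309 ≈ -0.0014118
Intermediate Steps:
g(r, U) = U/4
s(p) = -2*sqrt(p)
g(-57, -222)/W + (19887/(-23350) + 21478/(-8364 - s(83)))/(-17349) = ((1/4)*(-222))/34488 + (19887/(-23350) + 21478/(-8364 - (-2)*sqrt(83)))/(-17349) = -111/2*1/34488 + (19887*(-1/23350) + 21478/(-8364 + 2*sqrt(83)))*(-1/17349) = -37/22992 + (-19887/23350 + 21478/(-8364 + 2*sqrt(83)))*(-1/17349) = -37/22992 + (6629/135033050 - 21478/(17349*(-8364 + 2*sqrt(83)))) = -2421904441/1552339942800 - 21478/(17349*(-8364 + 2*sqrt(83)))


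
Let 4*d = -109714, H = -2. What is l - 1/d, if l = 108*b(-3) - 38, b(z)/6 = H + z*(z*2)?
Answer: 566672812/54857 ≈ 10330.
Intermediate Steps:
d = -54857/2 (d = (1/4)*(-109714) = -54857/2 ≈ -27429.)
b(z) = -12 + 12*z**2 (b(z) = 6*(-2 + z*(z*2)) = 6*(-2 + z*(2*z)) = 6*(-2 + 2*z**2) = -12 + 12*z**2)
l = 10330 (l = 108*(-12 + 12*(-3)**2) - 38 = 108*(-12 + 12*9) - 38 = 108*(-12 + 108) - 38 = 108*96 - 38 = 10368 - 38 = 10330)
l - 1/d = 10330 - 1/(-54857/2) = 10330 - 1*(-2/54857) = 10330 + 2/54857 = 566672812/54857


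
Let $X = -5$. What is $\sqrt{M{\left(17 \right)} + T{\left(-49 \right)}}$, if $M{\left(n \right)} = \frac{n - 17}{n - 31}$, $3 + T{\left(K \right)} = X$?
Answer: $2 i \sqrt{2} \approx 2.8284 i$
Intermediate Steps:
$T{\left(K \right)} = -8$ ($T{\left(K \right)} = -3 - 5 = -8$)
$M{\left(n \right)} = \frac{-17 + n}{-31 + n}$
$\sqrt{M{\left(17 \right)} + T{\left(-49 \right)}} = \sqrt{\frac{-17 + 17}{-31 + 17} - 8} = \sqrt{\frac{1}{-14} \cdot 0 - 8} = \sqrt{\left(- \frac{1}{14}\right) 0 - 8} = \sqrt{0 - 8} = \sqrt{-8} = 2 i \sqrt{2}$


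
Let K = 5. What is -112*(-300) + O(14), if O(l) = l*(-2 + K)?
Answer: 33642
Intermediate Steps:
O(l) = 3*l (O(l) = l*(-2 + 5) = l*3 = 3*l)
-112*(-300) + O(14) = -112*(-300) + 3*14 = 33600 + 42 = 33642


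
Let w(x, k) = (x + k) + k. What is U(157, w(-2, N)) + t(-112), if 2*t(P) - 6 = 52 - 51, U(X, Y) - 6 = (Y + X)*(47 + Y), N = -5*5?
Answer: -1031/2 ≈ -515.50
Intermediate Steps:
N = -25
w(x, k) = x + 2*k (w(x, k) = (k + x) + k = x + 2*k)
U(X, Y) = 6 + (47 + Y)*(X + Y) (U(X, Y) = 6 + (Y + X)*(47 + Y) = 6 + (X + Y)*(47 + Y) = 6 + (47 + Y)*(X + Y))
t(P) = 7/2 (t(P) = 3 + (52 - 51)/2 = 3 + (1/2)*1 = 3 + 1/2 = 7/2)
U(157, w(-2, N)) + t(-112) = (6 + (-2 + 2*(-25))**2 + 47*157 + 47*(-2 + 2*(-25)) + 157*(-2 + 2*(-25))) + 7/2 = (6 + (-2 - 50)**2 + 7379 + 47*(-2 - 50) + 157*(-2 - 50)) + 7/2 = (6 + (-52)**2 + 7379 + 47*(-52) + 157*(-52)) + 7/2 = (6 + 2704 + 7379 - 2444 - 8164) + 7/2 = -519 + 7/2 = -1031/2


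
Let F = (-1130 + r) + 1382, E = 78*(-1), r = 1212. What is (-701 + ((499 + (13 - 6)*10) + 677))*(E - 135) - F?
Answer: -117549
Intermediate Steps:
E = -78
F = 1464 (F = (-1130 + 1212) + 1382 = 82 + 1382 = 1464)
(-701 + ((499 + (13 - 6)*10) + 677))*(E - 135) - F = (-701 + ((499 + (13 - 6)*10) + 677))*(-78 - 135) - 1*1464 = (-701 + ((499 + 7*10) + 677))*(-213) - 1464 = (-701 + ((499 + 70) + 677))*(-213) - 1464 = (-701 + (569 + 677))*(-213) - 1464 = (-701 + 1246)*(-213) - 1464 = 545*(-213) - 1464 = -116085 - 1464 = -117549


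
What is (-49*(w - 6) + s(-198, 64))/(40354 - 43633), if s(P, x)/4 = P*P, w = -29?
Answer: -158531/3279 ≈ -48.347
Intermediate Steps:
s(P, x) = 4*P² (s(P, x) = 4*(P*P) = 4*P²)
(-49*(w - 6) + s(-198, 64))/(40354 - 43633) = (-49*(-29 - 6) + 4*(-198)²)/(40354 - 43633) = (-49*(-35) + 4*39204)/(-3279) = (1715 + 156816)*(-1/3279) = 158531*(-1/3279) = -158531/3279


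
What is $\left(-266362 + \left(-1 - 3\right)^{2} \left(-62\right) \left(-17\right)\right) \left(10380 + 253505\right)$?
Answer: $-65838779730$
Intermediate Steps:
$\left(-266362 + \left(-1 - 3\right)^{2} \left(-62\right) \left(-17\right)\right) \left(10380 + 253505\right) = \left(-266362 + \left(-4\right)^{2} \left(-62\right) \left(-17\right)\right) 263885 = \left(-266362 + 16 \left(-62\right) \left(-17\right)\right) 263885 = \left(-266362 - -16864\right) 263885 = \left(-266362 + 16864\right) 263885 = \left(-249498\right) 263885 = -65838779730$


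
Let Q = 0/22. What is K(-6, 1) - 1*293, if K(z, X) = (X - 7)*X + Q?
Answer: -299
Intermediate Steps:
Q = 0 (Q = 0*(1/22) = 0)
K(z, X) = X*(-7 + X) (K(z, X) = (X - 7)*X + 0 = (-7 + X)*X + 0 = X*(-7 + X) + 0 = X*(-7 + X))
K(-6, 1) - 1*293 = 1*(-7 + 1) - 1*293 = 1*(-6) - 293 = -6 - 293 = -299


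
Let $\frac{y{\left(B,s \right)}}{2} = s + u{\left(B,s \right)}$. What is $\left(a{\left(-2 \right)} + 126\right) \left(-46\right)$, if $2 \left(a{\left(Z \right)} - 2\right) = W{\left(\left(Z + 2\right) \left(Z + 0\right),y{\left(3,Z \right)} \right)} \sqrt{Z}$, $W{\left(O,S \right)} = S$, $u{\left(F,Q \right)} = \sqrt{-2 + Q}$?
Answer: $-5888 + 92 \sqrt{2} \left(1 + i\right) \approx -5757.9 + 130.11 i$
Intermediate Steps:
$y{\left(B,s \right)} = 2 s + 2 \sqrt{-2 + s}$ ($y{\left(B,s \right)} = 2 \left(s + \sqrt{-2 + s}\right) = 2 s + 2 \sqrt{-2 + s}$)
$a{\left(Z \right)} = 2 + \frac{\sqrt{Z} \left(2 Z + 2 \sqrt{-2 + Z}\right)}{2}$ ($a{\left(Z \right)} = 2 + \frac{\left(2 Z + 2 \sqrt{-2 + Z}\right) \sqrt{Z}}{2} = 2 + \frac{\sqrt{Z} \left(2 Z + 2 \sqrt{-2 + Z}\right)}{2}$)
$\left(a{\left(-2 \right)} + 126\right) \left(-46\right) = \left(\left(2 + \sqrt{-2} \left(-2 + \sqrt{-2 - 2}\right)\right) + 126\right) \left(-46\right) = \left(\left(2 + i \sqrt{2} \left(-2 + \sqrt{-4}\right)\right) + 126\right) \left(-46\right) = \left(\left(2 + i \sqrt{2} \left(-2 + 2 i\right)\right) + 126\right) \left(-46\right) = \left(128 + i \sqrt{2} \left(-2 + 2 i\right)\right) \left(-46\right) = -5888 - 46 i \sqrt{2} \left(-2 + 2 i\right)$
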